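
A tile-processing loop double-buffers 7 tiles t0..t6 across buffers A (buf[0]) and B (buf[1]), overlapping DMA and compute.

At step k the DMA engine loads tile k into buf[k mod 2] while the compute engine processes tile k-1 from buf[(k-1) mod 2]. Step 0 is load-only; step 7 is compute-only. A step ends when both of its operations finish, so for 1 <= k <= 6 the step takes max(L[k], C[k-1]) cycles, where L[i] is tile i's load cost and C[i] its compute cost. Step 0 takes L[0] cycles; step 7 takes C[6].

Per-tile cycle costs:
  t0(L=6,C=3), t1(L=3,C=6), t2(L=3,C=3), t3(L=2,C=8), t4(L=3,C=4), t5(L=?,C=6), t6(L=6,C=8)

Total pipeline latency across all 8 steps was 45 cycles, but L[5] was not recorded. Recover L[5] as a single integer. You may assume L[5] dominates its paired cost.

L[5] = 5

step 0 | dur = L[0]=6 = 6
step 1 | dur = max(L[1]=3, C[0]=3) = 3
step 2 | dur = max(L[2]=3, C[1]=6) = 6
step 3 | dur = max(L[3]=2, C[2]=3) = 3
step 4 | dur = max(L[4]=3, C[3]=8) = 8
step 5 | dur = max(L[5]=?, C[4]=4) = L[5]  (unknown; binding)
step 6 | dur = max(L[6]=6, C[5]=6) = 6
step 7 | dur = C[6]=8 = 8
sum of known step durations = 40
dur[5] = total - known = 45 - 40 = 5
L[5] is the binding max in step 5, so L[5] = dur[5] = 5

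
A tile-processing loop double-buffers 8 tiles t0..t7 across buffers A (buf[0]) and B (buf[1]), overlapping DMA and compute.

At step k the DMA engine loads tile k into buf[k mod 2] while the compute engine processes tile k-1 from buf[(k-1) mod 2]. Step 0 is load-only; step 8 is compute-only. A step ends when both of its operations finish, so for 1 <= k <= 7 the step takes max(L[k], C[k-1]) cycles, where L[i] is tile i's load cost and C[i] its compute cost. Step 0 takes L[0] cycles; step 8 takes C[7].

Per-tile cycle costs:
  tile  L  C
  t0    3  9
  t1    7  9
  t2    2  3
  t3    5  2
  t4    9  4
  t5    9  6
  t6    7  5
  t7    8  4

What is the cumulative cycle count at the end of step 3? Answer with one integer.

[0] DMA t0→A (3c) ∥ CU idle ⇒ 3c, clock 3
[1] DMA t1→B (7c) ∥ CU A:t0 (9c) ⇒ 9c, clock 12
[2] DMA t2→A (2c) ∥ CU B:t1 (9c) ⇒ 9c, clock 21
[3] DMA t3→B (5c) ∥ CU A:t2 (3c) ⇒ 5c, clock 26
[4] DMA t4→A (9c) ∥ CU B:t3 (2c) ⇒ 9c, clock 35
[5] DMA t5→B (9c) ∥ CU A:t4 (4c) ⇒ 9c, clock 44
[6] DMA t6→A (7c) ∥ CU B:t5 (6c) ⇒ 7c, clock 51
[7] DMA t7→B (8c) ∥ CU A:t6 (5c) ⇒ 8c, clock 59
[8] DMA idle ∥ CU B:t7 (4c) ⇒ 4c, clock 63

end_cycle[3] = 26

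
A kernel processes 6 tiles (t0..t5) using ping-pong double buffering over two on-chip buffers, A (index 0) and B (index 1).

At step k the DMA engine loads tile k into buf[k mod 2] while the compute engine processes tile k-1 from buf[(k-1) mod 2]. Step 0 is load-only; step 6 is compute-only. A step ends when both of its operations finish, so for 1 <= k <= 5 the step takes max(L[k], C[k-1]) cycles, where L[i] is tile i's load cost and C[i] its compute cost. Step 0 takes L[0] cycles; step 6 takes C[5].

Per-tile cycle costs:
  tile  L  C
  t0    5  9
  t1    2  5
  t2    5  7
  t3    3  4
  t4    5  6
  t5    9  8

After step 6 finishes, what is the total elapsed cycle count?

end_cycle[6] = 48

k=0 load=t0/5c comp=- wait=5 total=5
k=1 load=t1/2c comp=t0/9c wait=9 total=14
k=2 load=t2/5c comp=t1/5c wait=5 total=19
k=3 load=t3/3c comp=t2/7c wait=7 total=26
k=4 load=t4/5c comp=t3/4c wait=5 total=31
k=5 load=t5/9c comp=t4/6c wait=9 total=40
k=6 load=- comp=t5/8c wait=8 total=48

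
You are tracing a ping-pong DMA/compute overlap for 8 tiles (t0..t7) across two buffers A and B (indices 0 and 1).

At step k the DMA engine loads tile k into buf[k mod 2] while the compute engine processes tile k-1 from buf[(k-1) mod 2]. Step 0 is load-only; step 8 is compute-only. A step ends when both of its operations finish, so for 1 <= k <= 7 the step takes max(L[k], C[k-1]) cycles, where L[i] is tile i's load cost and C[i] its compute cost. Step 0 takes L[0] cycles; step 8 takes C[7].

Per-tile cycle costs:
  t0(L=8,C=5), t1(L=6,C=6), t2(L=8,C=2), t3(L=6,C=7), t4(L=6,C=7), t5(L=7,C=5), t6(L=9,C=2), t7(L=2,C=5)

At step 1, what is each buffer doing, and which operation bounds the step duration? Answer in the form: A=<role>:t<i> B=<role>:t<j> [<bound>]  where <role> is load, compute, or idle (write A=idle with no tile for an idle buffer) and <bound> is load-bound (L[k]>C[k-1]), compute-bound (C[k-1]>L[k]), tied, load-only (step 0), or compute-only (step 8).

k=0 load=t0/8c comp=- wait=8 total=8
k=1 load=t1/6c comp=t0/5c wait=6 total=14
k=2 load=t2/8c comp=t1/6c wait=8 total=22
k=3 load=t3/6c comp=t2/2c wait=6 total=28
k=4 load=t4/6c comp=t3/7c wait=7 total=35
k=5 load=t5/7c comp=t4/7c wait=7 total=42
k=6 load=t6/9c comp=t5/5c wait=9 total=51
k=7 load=t7/2c comp=t6/2c wait=2 total=53
k=8 load=- comp=t7/5c wait=5 total=58

step 1: A=compute:t0 B=load:t1 [load-bound]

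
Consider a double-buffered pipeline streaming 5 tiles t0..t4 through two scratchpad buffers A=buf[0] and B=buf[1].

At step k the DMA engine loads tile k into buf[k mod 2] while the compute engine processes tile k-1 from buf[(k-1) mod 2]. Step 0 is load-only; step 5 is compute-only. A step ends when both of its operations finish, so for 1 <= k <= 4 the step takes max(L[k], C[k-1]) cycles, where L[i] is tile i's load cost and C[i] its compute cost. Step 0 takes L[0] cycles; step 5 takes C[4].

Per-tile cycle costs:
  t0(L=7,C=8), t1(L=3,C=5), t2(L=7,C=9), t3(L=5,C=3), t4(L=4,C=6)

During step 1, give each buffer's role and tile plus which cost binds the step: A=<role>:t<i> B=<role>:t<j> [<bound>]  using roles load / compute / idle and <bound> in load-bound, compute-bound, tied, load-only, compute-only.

step 1: A=compute:t0 B=load:t1 [compute-bound]

  0. 7=7c; end=7; A:t0 B:-
  1. max(3,8)=8c; end=15; A:t0 B:t1
  2. max(7,5)=7c; end=22; A:t2 B:t1
  3. max(5,9)=9c; end=31; A:t2 B:t3
  4. max(4,3)=4c; end=35; A:t4 B:t3
  5. 6=6c; end=41; A:t4 B:t3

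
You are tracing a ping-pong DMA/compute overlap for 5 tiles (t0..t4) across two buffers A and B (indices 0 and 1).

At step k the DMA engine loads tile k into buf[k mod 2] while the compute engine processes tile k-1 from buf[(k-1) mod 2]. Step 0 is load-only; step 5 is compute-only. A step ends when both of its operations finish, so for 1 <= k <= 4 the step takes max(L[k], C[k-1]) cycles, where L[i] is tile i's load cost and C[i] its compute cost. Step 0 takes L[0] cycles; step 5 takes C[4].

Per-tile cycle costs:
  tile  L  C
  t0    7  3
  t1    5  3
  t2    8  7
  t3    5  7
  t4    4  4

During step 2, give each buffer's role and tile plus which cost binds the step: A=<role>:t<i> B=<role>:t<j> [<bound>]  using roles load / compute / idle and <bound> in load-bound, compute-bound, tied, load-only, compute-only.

[0] DMA t0→A (7c) ∥ CU idle ⇒ 7c, clock 7
[1] DMA t1→B (5c) ∥ CU A:t0 (3c) ⇒ 5c, clock 12
[2] DMA t2→A (8c) ∥ CU B:t1 (3c) ⇒ 8c, clock 20
[3] DMA t3→B (5c) ∥ CU A:t2 (7c) ⇒ 7c, clock 27
[4] DMA t4→A (4c) ∥ CU B:t3 (7c) ⇒ 7c, clock 34
[5] DMA idle ∥ CU A:t4 (4c) ⇒ 4c, clock 38

step 2: A=load:t2 B=compute:t1 [load-bound]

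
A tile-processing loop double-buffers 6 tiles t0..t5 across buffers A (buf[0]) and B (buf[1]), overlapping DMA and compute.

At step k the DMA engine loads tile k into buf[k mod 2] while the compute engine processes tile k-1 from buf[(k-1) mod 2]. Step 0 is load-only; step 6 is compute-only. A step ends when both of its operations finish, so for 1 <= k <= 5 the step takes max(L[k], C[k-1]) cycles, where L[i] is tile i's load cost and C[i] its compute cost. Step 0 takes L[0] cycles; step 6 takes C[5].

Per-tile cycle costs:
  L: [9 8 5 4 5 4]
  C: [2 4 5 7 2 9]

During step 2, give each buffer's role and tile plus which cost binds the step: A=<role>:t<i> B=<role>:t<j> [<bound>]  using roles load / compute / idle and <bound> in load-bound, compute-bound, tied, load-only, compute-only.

[0] DMA t0→A (9c) ∥ CU idle ⇒ 9c, clock 9
[1] DMA t1→B (8c) ∥ CU A:t0 (2c) ⇒ 8c, clock 17
[2] DMA t2→A (5c) ∥ CU B:t1 (4c) ⇒ 5c, clock 22
[3] DMA t3→B (4c) ∥ CU A:t2 (5c) ⇒ 5c, clock 27
[4] DMA t4→A (5c) ∥ CU B:t3 (7c) ⇒ 7c, clock 34
[5] DMA t5→B (4c) ∥ CU A:t4 (2c) ⇒ 4c, clock 38
[6] DMA idle ∥ CU B:t5 (9c) ⇒ 9c, clock 47

step 2: A=load:t2 B=compute:t1 [load-bound]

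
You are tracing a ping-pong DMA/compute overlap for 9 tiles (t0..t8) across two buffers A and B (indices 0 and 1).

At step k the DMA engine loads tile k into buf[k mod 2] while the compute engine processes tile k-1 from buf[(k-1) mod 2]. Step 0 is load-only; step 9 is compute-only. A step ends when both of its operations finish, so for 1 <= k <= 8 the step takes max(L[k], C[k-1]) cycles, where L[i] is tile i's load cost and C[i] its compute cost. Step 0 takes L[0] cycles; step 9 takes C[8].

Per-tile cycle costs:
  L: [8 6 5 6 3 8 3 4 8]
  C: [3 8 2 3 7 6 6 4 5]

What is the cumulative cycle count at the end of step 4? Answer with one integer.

end_cycle[4] = 31

[0] DMA t0→A (8c) ∥ CU idle ⇒ 8c, clock 8
[1] DMA t1→B (6c) ∥ CU A:t0 (3c) ⇒ 6c, clock 14
[2] DMA t2→A (5c) ∥ CU B:t1 (8c) ⇒ 8c, clock 22
[3] DMA t3→B (6c) ∥ CU A:t2 (2c) ⇒ 6c, clock 28
[4] DMA t4→A (3c) ∥ CU B:t3 (3c) ⇒ 3c, clock 31
[5] DMA t5→B (8c) ∥ CU A:t4 (7c) ⇒ 8c, clock 39
[6] DMA t6→A (3c) ∥ CU B:t5 (6c) ⇒ 6c, clock 45
[7] DMA t7→B (4c) ∥ CU A:t6 (6c) ⇒ 6c, clock 51
[8] DMA t8→A (8c) ∥ CU B:t7 (4c) ⇒ 8c, clock 59
[9] DMA idle ∥ CU A:t8 (5c) ⇒ 5c, clock 64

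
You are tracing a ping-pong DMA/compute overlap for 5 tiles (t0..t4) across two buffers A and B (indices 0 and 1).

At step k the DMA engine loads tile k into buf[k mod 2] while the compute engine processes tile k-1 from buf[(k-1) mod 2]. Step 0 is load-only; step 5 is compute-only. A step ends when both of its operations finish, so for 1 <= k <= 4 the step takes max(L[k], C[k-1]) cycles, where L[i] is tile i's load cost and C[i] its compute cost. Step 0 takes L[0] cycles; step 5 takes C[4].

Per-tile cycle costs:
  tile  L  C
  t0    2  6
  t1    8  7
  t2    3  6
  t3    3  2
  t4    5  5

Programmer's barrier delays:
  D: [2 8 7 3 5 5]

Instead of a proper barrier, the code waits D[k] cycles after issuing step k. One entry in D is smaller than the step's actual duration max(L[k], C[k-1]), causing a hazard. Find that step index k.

[0] required=L[0]=2=2 vs D=2 ok
[1] required=max(L[1]=8,C[0]=6)=8 vs D=8 ok
[2] required=max(L[2]=3,C[1]=7)=7 vs D=7 ok
[3] required=max(L[3]=3,C[2]=6)=6 vs D=3 SHORT
[4] required=max(L[4]=5,C[3]=2)=5 vs D=5 ok
[5] required=C[4]=5=5 vs D=5 ok

hazard at step 3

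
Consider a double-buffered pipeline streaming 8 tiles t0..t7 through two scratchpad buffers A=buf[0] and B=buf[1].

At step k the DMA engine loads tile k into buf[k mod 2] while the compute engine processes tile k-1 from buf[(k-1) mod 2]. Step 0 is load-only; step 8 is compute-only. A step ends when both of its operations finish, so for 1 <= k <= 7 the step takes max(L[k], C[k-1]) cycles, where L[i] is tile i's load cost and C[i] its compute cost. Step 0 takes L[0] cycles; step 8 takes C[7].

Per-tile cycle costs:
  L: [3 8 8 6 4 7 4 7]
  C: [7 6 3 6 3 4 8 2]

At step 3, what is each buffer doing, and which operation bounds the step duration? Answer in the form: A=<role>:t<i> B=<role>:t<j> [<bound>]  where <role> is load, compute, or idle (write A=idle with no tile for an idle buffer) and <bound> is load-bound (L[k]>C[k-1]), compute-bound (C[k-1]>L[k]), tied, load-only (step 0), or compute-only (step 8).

  0. 3=3c; end=3; A:t0 B:-
  1. max(8,7)=8c; end=11; A:t0 B:t1
  2. max(8,6)=8c; end=19; A:t2 B:t1
  3. max(6,3)=6c; end=25; A:t2 B:t3
  4. max(4,6)=6c; end=31; A:t4 B:t3
  5. max(7,3)=7c; end=38; A:t4 B:t5
  6. max(4,4)=4c; end=42; A:t6 B:t5
  7. max(7,8)=8c; end=50; A:t6 B:t7
  8. 2=2c; end=52; A:t6 B:t7

step 3: A=compute:t2 B=load:t3 [load-bound]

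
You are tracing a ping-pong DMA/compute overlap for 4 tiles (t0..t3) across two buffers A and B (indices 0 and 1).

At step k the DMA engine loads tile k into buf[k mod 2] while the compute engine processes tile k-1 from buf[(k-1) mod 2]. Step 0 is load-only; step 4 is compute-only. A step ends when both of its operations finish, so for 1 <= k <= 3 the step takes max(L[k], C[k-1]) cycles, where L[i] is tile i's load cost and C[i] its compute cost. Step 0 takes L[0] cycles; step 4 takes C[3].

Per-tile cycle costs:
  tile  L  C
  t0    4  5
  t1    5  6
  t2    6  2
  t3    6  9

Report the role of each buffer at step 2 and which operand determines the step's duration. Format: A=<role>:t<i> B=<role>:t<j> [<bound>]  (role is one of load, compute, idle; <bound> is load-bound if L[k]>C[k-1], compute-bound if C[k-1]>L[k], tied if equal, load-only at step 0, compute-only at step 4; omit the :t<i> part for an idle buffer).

  0. 4=4c; end=4; A:t0 B:-
  1. max(5,5)=5c; end=9; A:t0 B:t1
  2. max(6,6)=6c; end=15; A:t2 B:t1
  3. max(6,2)=6c; end=21; A:t2 B:t3
  4. 9=9c; end=30; A:t2 B:t3

step 2: A=load:t2 B=compute:t1 [tied]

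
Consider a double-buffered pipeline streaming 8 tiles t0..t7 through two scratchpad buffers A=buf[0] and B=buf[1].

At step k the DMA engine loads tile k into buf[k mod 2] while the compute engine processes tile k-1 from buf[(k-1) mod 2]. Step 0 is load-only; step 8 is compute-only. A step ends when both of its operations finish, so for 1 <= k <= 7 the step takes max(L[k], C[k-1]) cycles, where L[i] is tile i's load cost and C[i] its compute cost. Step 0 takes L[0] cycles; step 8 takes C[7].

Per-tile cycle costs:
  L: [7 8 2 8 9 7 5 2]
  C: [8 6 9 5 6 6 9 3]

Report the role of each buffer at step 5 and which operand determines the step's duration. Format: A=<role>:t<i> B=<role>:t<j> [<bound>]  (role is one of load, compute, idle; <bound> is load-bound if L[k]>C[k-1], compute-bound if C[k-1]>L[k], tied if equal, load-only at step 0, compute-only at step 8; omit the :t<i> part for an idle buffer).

step 5: A=compute:t4 B=load:t5 [load-bound]

step 0: L[0]=7 → dur=7, Σ=7 | A=load:t0 B=idle [load-only]
step 1: L[1]=8 C[0]=8 → dur=8, Σ=15 | A=compute:t0 B=load:t1 [tied]
step 2: L[2]=2 C[1]=6 → dur=6, Σ=21 | A=load:t2 B=compute:t1 [compute-bound]
step 3: L[3]=8 C[2]=9 → dur=9, Σ=30 | A=compute:t2 B=load:t3 [compute-bound]
step 4: L[4]=9 C[3]=5 → dur=9, Σ=39 | A=load:t4 B=compute:t3 [load-bound]
step 5: L[5]=7 C[4]=6 → dur=7, Σ=46 | A=compute:t4 B=load:t5 [load-bound]
step 6: L[6]=5 C[5]=6 → dur=6, Σ=52 | A=load:t6 B=compute:t5 [compute-bound]
step 7: L[7]=2 C[6]=9 → dur=9, Σ=61 | A=compute:t6 B=load:t7 [compute-bound]
step 8: C[7]=3 → dur=3, Σ=64 | A=idle B=compute:t7 [compute-only]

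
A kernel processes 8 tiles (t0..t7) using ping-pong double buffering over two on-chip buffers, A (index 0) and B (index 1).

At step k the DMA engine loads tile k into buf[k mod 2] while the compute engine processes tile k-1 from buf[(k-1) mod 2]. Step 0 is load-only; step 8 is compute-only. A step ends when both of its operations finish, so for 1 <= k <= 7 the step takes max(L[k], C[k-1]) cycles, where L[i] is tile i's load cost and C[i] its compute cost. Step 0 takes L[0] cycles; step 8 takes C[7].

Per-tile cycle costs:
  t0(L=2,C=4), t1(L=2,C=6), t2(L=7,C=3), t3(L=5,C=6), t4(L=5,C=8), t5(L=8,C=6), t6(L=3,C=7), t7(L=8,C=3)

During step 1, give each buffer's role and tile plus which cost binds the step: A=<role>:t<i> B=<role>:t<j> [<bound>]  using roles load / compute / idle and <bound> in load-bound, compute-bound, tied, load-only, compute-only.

  0. 2=2c; end=2; A:t0 B:-
  1. max(2,4)=4c; end=6; A:t0 B:t1
  2. max(7,6)=7c; end=13; A:t2 B:t1
  3. max(5,3)=5c; end=18; A:t2 B:t3
  4. max(5,6)=6c; end=24; A:t4 B:t3
  5. max(8,8)=8c; end=32; A:t4 B:t5
  6. max(3,6)=6c; end=38; A:t6 B:t5
  7. max(8,7)=8c; end=46; A:t6 B:t7
  8. 3=3c; end=49; A:t6 B:t7

step 1: A=compute:t0 B=load:t1 [compute-bound]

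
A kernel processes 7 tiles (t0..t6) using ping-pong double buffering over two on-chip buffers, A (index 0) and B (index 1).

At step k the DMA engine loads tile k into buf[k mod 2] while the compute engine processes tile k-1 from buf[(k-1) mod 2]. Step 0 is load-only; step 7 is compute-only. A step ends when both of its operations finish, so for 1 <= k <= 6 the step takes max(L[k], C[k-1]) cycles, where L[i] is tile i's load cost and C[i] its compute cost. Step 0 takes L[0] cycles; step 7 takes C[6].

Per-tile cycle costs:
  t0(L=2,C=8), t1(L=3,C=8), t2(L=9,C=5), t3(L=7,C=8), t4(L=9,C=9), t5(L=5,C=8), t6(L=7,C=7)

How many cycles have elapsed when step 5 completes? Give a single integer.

  0. 2=2c; end=2; A:t0 B:-
  1. max(3,8)=8c; end=10; A:t0 B:t1
  2. max(9,8)=9c; end=19; A:t2 B:t1
  3. max(7,5)=7c; end=26; A:t2 B:t3
  4. max(9,8)=9c; end=35; A:t4 B:t3
  5. max(5,9)=9c; end=44; A:t4 B:t5
  6. max(7,8)=8c; end=52; A:t6 B:t5
  7. 7=7c; end=59; A:t6 B:t5

end_cycle[5] = 44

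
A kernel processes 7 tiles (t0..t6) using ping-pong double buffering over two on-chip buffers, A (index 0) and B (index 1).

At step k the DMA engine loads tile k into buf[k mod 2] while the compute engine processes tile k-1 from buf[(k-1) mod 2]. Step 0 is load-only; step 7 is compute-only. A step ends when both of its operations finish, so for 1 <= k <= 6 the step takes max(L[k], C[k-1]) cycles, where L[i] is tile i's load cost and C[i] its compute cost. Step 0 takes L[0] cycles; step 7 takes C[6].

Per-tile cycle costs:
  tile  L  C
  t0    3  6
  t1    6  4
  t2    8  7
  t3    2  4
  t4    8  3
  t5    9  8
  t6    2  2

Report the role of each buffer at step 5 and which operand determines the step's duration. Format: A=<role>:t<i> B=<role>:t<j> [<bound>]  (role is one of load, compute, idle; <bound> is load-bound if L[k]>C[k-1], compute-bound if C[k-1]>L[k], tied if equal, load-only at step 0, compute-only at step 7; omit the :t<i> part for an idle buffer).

  0. 3=3c; end=3; A:t0 B:-
  1. max(6,6)=6c; end=9; A:t0 B:t1
  2. max(8,4)=8c; end=17; A:t2 B:t1
  3. max(2,7)=7c; end=24; A:t2 B:t3
  4. max(8,4)=8c; end=32; A:t4 B:t3
  5. max(9,3)=9c; end=41; A:t4 B:t5
  6. max(2,8)=8c; end=49; A:t6 B:t5
  7. 2=2c; end=51; A:t6 B:t5

step 5: A=compute:t4 B=load:t5 [load-bound]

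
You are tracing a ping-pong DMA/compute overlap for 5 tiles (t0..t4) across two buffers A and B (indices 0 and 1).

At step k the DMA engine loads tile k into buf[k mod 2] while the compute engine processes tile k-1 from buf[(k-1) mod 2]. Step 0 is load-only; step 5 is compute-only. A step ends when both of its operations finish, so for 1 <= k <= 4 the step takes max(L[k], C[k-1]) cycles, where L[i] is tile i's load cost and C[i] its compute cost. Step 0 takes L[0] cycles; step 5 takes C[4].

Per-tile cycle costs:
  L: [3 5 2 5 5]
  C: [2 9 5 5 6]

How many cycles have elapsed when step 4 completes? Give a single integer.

end_cycle[4] = 27

step 0: L[0]=3 → dur=3, Σ=3 | A=load:t0 B=idle [load-only]
step 1: L[1]=5 C[0]=2 → dur=5, Σ=8 | A=compute:t0 B=load:t1 [load-bound]
step 2: L[2]=2 C[1]=9 → dur=9, Σ=17 | A=load:t2 B=compute:t1 [compute-bound]
step 3: L[3]=5 C[2]=5 → dur=5, Σ=22 | A=compute:t2 B=load:t3 [tied]
step 4: L[4]=5 C[3]=5 → dur=5, Σ=27 | A=load:t4 B=compute:t3 [tied]
step 5: C[4]=6 → dur=6, Σ=33 | A=compute:t4 B=idle [compute-only]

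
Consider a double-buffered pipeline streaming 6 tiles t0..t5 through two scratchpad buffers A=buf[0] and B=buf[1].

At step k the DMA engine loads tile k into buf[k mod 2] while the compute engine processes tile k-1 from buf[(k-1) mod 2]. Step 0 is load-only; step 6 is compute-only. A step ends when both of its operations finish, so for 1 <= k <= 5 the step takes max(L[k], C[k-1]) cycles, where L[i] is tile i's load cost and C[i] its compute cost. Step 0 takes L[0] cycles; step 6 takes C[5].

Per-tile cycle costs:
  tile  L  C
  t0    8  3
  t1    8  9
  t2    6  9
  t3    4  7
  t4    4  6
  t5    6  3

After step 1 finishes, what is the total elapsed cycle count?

end_cycle[1] = 16

  0. 8=8c; end=8; A:t0 B:-
  1. max(8,3)=8c; end=16; A:t0 B:t1
  2. max(6,9)=9c; end=25; A:t2 B:t1
  3. max(4,9)=9c; end=34; A:t2 B:t3
  4. max(4,7)=7c; end=41; A:t4 B:t3
  5. max(6,6)=6c; end=47; A:t4 B:t5
  6. 3=3c; end=50; A:t4 B:t5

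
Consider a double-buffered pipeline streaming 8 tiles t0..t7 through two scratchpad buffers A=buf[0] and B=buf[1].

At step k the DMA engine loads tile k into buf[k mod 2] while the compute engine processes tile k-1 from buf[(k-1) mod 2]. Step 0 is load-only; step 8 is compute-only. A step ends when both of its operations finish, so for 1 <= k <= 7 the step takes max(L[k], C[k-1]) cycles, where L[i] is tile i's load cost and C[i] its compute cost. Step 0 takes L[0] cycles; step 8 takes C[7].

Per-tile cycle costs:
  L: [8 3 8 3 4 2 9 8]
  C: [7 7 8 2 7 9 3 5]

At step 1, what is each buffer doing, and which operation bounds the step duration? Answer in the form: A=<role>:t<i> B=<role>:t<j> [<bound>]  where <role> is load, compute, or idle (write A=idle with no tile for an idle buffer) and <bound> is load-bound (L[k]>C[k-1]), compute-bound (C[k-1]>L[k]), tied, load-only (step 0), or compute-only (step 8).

step 1: A=compute:t0 B=load:t1 [compute-bound]

k=0 load=t0/8c comp=- wait=8 total=8
k=1 load=t1/3c comp=t0/7c wait=7 total=15
k=2 load=t2/8c comp=t1/7c wait=8 total=23
k=3 load=t3/3c comp=t2/8c wait=8 total=31
k=4 load=t4/4c comp=t3/2c wait=4 total=35
k=5 load=t5/2c comp=t4/7c wait=7 total=42
k=6 load=t6/9c comp=t5/9c wait=9 total=51
k=7 load=t7/8c comp=t6/3c wait=8 total=59
k=8 load=- comp=t7/5c wait=5 total=64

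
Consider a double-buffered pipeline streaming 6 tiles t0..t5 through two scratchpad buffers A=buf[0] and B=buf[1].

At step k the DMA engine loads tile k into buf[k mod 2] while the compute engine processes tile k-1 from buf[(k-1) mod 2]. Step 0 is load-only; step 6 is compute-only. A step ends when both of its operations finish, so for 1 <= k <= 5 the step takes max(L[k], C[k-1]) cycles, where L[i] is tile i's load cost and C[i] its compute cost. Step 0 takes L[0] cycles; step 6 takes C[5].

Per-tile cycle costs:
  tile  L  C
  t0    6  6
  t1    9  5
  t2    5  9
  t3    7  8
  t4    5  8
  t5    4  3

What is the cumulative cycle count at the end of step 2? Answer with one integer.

step 0: L[0]=6 → dur=6, Σ=6 | A=load:t0 B=idle [load-only]
step 1: L[1]=9 C[0]=6 → dur=9, Σ=15 | A=compute:t0 B=load:t1 [load-bound]
step 2: L[2]=5 C[1]=5 → dur=5, Σ=20 | A=load:t2 B=compute:t1 [tied]
step 3: L[3]=7 C[2]=9 → dur=9, Σ=29 | A=compute:t2 B=load:t3 [compute-bound]
step 4: L[4]=5 C[3]=8 → dur=8, Σ=37 | A=load:t4 B=compute:t3 [compute-bound]
step 5: L[5]=4 C[4]=8 → dur=8, Σ=45 | A=compute:t4 B=load:t5 [compute-bound]
step 6: C[5]=3 → dur=3, Σ=48 | A=idle B=compute:t5 [compute-only]

end_cycle[2] = 20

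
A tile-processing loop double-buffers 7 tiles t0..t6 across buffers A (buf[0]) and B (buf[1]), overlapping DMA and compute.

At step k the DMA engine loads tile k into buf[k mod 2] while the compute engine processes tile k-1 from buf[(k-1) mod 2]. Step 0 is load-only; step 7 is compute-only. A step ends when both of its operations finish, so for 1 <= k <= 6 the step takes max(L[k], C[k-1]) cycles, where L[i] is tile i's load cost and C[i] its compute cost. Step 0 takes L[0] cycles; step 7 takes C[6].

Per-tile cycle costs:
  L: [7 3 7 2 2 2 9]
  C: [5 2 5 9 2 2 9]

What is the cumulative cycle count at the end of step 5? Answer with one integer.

end_cycle[5] = 35

step 0: L[0]=7 → dur=7, Σ=7 | A=load:t0 B=idle [load-only]
step 1: L[1]=3 C[0]=5 → dur=5, Σ=12 | A=compute:t0 B=load:t1 [compute-bound]
step 2: L[2]=7 C[1]=2 → dur=7, Σ=19 | A=load:t2 B=compute:t1 [load-bound]
step 3: L[3]=2 C[2]=5 → dur=5, Σ=24 | A=compute:t2 B=load:t3 [compute-bound]
step 4: L[4]=2 C[3]=9 → dur=9, Σ=33 | A=load:t4 B=compute:t3 [compute-bound]
step 5: L[5]=2 C[4]=2 → dur=2, Σ=35 | A=compute:t4 B=load:t5 [tied]
step 6: L[6]=9 C[5]=2 → dur=9, Σ=44 | A=load:t6 B=compute:t5 [load-bound]
step 7: C[6]=9 → dur=9, Σ=53 | A=compute:t6 B=idle [compute-only]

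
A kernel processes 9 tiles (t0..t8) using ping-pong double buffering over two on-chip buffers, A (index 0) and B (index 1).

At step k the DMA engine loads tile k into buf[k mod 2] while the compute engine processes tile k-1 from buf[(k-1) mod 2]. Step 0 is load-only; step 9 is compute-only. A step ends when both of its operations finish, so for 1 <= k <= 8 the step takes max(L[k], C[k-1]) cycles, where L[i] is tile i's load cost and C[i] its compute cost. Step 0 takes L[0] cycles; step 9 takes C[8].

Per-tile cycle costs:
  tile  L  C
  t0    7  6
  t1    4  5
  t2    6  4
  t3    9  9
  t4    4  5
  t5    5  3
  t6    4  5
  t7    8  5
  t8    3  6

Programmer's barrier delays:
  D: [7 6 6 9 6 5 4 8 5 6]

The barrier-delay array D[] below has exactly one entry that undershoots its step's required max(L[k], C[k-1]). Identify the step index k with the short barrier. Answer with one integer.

hazard at step 4

k=0 barrier L[0]=7→7c, D[0]=7 ok
k=1 barrier max(L[1]=4,C[0]=6)→6c, D[1]=6 ok
k=2 barrier max(L[2]=6,C[1]=5)→6c, D[2]=6 ok
k=3 barrier max(L[3]=9,C[2]=4)→9c, D[3]=9 ok
k=4 barrier max(L[4]=4,C[3]=9)→9c, D[4]=6 SHORT
k=5 barrier max(L[5]=5,C[4]=5)→5c, D[5]=5 ok
k=6 barrier max(L[6]=4,C[5]=3)→4c, D[6]=4 ok
k=7 barrier max(L[7]=8,C[6]=5)→8c, D[7]=8 ok
k=8 barrier max(L[8]=3,C[7]=5)→5c, D[8]=5 ok
k=9 barrier C[8]=6→6c, D[9]=6 ok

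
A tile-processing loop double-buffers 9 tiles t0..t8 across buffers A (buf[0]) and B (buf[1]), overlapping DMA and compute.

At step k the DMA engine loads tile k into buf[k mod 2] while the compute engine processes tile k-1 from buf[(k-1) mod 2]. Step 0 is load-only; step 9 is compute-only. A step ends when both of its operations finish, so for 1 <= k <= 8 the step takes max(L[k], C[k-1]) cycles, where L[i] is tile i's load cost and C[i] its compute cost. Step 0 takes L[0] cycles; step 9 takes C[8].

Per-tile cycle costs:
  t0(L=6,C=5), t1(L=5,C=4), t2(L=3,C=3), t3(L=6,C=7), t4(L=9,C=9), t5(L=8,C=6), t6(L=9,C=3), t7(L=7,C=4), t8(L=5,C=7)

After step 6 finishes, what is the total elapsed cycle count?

end_cycle[6] = 48

  0. 6=6c; end=6; A:t0 B:-
  1. max(5,5)=5c; end=11; A:t0 B:t1
  2. max(3,4)=4c; end=15; A:t2 B:t1
  3. max(6,3)=6c; end=21; A:t2 B:t3
  4. max(9,7)=9c; end=30; A:t4 B:t3
  5. max(8,9)=9c; end=39; A:t4 B:t5
  6. max(9,6)=9c; end=48; A:t6 B:t5
  7. max(7,3)=7c; end=55; A:t6 B:t7
  8. max(5,4)=5c; end=60; A:t8 B:t7
  9. 7=7c; end=67; A:t8 B:t7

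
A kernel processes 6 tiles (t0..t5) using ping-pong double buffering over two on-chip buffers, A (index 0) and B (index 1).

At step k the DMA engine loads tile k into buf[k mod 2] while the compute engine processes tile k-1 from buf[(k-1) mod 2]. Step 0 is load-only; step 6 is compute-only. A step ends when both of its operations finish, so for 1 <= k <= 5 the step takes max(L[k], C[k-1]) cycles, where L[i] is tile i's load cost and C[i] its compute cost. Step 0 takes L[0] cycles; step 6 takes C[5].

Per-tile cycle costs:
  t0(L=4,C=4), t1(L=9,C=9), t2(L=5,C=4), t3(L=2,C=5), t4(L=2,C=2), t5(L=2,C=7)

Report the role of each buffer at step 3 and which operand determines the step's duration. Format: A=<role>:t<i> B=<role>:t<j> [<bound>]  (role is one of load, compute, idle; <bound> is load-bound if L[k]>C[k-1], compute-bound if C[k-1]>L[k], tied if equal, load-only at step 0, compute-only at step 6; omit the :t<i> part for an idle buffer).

k=0 load=t0/4c comp=- wait=4 total=4
k=1 load=t1/9c comp=t0/4c wait=9 total=13
k=2 load=t2/5c comp=t1/9c wait=9 total=22
k=3 load=t3/2c comp=t2/4c wait=4 total=26
k=4 load=t4/2c comp=t3/5c wait=5 total=31
k=5 load=t5/2c comp=t4/2c wait=2 total=33
k=6 load=- comp=t5/7c wait=7 total=40

step 3: A=compute:t2 B=load:t3 [compute-bound]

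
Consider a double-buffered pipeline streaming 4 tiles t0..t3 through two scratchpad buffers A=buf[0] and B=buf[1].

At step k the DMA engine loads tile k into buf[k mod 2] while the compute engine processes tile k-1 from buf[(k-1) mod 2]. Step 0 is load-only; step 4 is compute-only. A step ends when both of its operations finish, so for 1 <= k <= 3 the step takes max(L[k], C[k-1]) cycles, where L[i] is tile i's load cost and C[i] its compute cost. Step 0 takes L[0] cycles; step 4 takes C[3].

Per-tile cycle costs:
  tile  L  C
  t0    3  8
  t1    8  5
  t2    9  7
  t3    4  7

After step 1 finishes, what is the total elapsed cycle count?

end_cycle[1] = 11

step 0: L[0]=3 → dur=3, Σ=3 | A=load:t0 B=idle [load-only]
step 1: L[1]=8 C[0]=8 → dur=8, Σ=11 | A=compute:t0 B=load:t1 [tied]
step 2: L[2]=9 C[1]=5 → dur=9, Σ=20 | A=load:t2 B=compute:t1 [load-bound]
step 3: L[3]=4 C[2]=7 → dur=7, Σ=27 | A=compute:t2 B=load:t3 [compute-bound]
step 4: C[3]=7 → dur=7, Σ=34 | A=idle B=compute:t3 [compute-only]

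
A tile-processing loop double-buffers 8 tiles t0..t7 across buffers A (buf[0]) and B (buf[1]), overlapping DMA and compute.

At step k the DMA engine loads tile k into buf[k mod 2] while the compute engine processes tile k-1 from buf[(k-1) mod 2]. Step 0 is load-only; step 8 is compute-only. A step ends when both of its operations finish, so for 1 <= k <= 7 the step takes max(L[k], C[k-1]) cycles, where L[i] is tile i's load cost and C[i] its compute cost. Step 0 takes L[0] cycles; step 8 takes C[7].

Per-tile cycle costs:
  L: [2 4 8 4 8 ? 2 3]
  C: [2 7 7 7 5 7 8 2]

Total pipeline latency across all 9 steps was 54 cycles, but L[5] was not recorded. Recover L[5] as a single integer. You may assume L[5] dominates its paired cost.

step 0 | dur = L[0]=2 = 2
step 1 | dur = max(L[1]=4, C[0]=2) = 4
step 2 | dur = max(L[2]=8, C[1]=7) = 8
step 3 | dur = max(L[3]=4, C[2]=7) = 7
step 4 | dur = max(L[4]=8, C[3]=7) = 8
step 5 | dur = max(L[5]=?, C[4]=5) = L[5]  (unknown; binding)
step 6 | dur = max(L[6]=2, C[5]=7) = 7
step 7 | dur = max(L[7]=3, C[6]=8) = 8
step 8 | dur = C[7]=2 = 2
sum of known step durations = 46
dur[5] = total - known = 54 - 46 = 8
L[5] is the binding max in step 5, so L[5] = dur[5] = 8

L[5] = 8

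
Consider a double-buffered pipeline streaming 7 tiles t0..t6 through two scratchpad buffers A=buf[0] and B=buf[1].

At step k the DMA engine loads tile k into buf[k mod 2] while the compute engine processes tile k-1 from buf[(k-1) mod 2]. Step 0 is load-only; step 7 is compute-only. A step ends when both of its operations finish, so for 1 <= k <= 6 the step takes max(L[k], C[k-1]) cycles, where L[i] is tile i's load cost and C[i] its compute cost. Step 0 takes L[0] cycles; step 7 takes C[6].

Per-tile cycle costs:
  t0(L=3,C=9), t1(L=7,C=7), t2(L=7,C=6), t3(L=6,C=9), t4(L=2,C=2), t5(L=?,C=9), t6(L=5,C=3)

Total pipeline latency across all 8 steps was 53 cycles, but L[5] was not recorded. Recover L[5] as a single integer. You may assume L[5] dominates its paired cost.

step 0 | dur = L[0]=3 = 3
step 1 | dur = max(L[1]=7, C[0]=9) = 9
step 2 | dur = max(L[2]=7, C[1]=7) = 7
step 3 | dur = max(L[3]=6, C[2]=6) = 6
step 4 | dur = max(L[4]=2, C[3]=9) = 9
step 5 | dur = max(L[5]=?, C[4]=2) = L[5]  (unknown; binding)
step 6 | dur = max(L[6]=5, C[5]=9) = 9
step 7 | dur = C[6]=3 = 3
sum of known step durations = 46
dur[5] = total - known = 53 - 46 = 7
L[5] is the binding max in step 5, so L[5] = dur[5] = 7

L[5] = 7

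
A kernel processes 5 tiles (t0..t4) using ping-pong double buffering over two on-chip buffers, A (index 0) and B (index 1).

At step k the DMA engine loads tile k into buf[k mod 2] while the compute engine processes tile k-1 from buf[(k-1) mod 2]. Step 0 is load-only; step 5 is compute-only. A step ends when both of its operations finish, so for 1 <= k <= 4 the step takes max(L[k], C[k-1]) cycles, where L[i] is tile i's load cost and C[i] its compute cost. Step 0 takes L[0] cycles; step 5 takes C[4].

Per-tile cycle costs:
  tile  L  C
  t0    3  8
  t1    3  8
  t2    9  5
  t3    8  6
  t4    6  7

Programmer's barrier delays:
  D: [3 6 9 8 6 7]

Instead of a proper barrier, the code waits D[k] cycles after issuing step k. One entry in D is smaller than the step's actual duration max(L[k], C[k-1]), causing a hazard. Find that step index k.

step 0: need L[0]=3 = 3; D[0]=3 ok
step 1: need max(L[1]=3,C[0]=8) = 8; D[1]=6 SHORT
step 2: need max(L[2]=9,C[1]=8) = 9; D[2]=9 ok
step 3: need max(L[3]=8,C[2]=5) = 8; D[3]=8 ok
step 4: need max(L[4]=6,C[3]=6) = 6; D[4]=6 ok
step 5: need C[4]=7 = 7; D[5]=7 ok

hazard at step 1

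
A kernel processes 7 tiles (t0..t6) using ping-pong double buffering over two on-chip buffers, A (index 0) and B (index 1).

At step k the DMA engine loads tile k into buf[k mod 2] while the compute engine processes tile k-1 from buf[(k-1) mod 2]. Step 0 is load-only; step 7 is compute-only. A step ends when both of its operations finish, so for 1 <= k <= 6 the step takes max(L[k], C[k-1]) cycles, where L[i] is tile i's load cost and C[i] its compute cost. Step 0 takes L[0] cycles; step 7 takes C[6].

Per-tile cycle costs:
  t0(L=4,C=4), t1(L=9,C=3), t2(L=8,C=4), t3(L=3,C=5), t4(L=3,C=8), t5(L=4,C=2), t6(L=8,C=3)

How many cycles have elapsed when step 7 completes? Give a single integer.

[0] DMA t0→A (4c) ∥ CU idle ⇒ 4c, clock 4
[1] DMA t1→B (9c) ∥ CU A:t0 (4c) ⇒ 9c, clock 13
[2] DMA t2→A (8c) ∥ CU B:t1 (3c) ⇒ 8c, clock 21
[3] DMA t3→B (3c) ∥ CU A:t2 (4c) ⇒ 4c, clock 25
[4] DMA t4→A (3c) ∥ CU B:t3 (5c) ⇒ 5c, clock 30
[5] DMA t5→B (4c) ∥ CU A:t4 (8c) ⇒ 8c, clock 38
[6] DMA t6→A (8c) ∥ CU B:t5 (2c) ⇒ 8c, clock 46
[7] DMA idle ∥ CU A:t6 (3c) ⇒ 3c, clock 49

end_cycle[7] = 49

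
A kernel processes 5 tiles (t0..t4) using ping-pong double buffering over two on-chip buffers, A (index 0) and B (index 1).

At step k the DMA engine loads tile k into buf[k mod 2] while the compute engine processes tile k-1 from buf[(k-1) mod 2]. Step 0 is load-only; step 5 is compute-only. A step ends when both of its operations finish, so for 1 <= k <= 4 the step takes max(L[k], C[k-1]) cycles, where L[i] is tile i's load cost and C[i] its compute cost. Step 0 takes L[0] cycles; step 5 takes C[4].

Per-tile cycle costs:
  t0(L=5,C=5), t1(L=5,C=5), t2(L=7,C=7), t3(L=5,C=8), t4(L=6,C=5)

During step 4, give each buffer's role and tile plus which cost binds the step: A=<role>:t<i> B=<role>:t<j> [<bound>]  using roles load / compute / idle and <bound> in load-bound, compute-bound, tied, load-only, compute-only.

step 4: A=load:t4 B=compute:t3 [compute-bound]

k=0 load=t0/5c comp=- wait=5 total=5
k=1 load=t1/5c comp=t0/5c wait=5 total=10
k=2 load=t2/7c comp=t1/5c wait=7 total=17
k=3 load=t3/5c comp=t2/7c wait=7 total=24
k=4 load=t4/6c comp=t3/8c wait=8 total=32
k=5 load=- comp=t4/5c wait=5 total=37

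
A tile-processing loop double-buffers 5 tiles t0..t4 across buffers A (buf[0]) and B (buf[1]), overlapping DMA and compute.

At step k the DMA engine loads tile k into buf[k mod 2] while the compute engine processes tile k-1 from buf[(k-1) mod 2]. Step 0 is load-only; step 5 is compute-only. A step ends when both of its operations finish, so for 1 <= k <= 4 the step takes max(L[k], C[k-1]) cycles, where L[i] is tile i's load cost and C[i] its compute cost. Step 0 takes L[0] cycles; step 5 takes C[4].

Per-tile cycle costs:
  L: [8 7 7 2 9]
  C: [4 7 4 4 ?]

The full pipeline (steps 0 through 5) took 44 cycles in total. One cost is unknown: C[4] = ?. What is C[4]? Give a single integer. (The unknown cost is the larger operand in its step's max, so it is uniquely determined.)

C[4] = 9

step 0: dur = L[0]=8 = 8
step 1: dur = max(L[1]=7, C[0]=4) = 7
step 2: dur = max(L[2]=7, C[1]=7) = 7
step 3: dur = max(L[3]=2, C[2]=4) = 4
step 4: dur = max(L[4]=9, C[3]=4) = 9
step 5: dur = C[4]=? = C[4]  (unknown; binding)
sum of known step durations = 35
dur[5] = total - known = 44 - 35 = 9
C[4] is the binding max in step 5, so C[4] = dur[5] = 9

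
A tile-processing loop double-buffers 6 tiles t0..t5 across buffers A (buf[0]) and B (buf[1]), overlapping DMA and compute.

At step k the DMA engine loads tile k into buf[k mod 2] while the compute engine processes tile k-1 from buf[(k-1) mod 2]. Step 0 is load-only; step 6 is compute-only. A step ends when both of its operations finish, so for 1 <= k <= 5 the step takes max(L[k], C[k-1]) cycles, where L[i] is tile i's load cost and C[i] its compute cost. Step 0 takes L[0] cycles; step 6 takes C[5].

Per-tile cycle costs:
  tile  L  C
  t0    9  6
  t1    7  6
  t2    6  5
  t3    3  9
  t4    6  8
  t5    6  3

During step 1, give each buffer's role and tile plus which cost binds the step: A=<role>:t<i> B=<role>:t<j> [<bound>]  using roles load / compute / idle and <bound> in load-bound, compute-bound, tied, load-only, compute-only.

  0. 9=9c; end=9; A:t0 B:-
  1. max(7,6)=7c; end=16; A:t0 B:t1
  2. max(6,6)=6c; end=22; A:t2 B:t1
  3. max(3,5)=5c; end=27; A:t2 B:t3
  4. max(6,9)=9c; end=36; A:t4 B:t3
  5. max(6,8)=8c; end=44; A:t4 B:t5
  6. 3=3c; end=47; A:t4 B:t5

step 1: A=compute:t0 B=load:t1 [load-bound]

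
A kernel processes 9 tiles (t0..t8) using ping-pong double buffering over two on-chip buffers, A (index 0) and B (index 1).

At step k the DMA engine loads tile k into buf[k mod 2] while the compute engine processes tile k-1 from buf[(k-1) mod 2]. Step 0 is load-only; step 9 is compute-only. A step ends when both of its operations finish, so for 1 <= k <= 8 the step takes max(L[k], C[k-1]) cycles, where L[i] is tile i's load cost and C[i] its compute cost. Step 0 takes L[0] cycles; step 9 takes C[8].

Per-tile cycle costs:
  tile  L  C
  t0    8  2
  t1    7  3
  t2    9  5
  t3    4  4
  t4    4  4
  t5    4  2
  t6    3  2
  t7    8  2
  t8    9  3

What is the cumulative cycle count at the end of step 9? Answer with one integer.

end_cycle[9] = 60

[0] DMA t0→A (8c) ∥ CU idle ⇒ 8c, clock 8
[1] DMA t1→B (7c) ∥ CU A:t0 (2c) ⇒ 7c, clock 15
[2] DMA t2→A (9c) ∥ CU B:t1 (3c) ⇒ 9c, clock 24
[3] DMA t3→B (4c) ∥ CU A:t2 (5c) ⇒ 5c, clock 29
[4] DMA t4→A (4c) ∥ CU B:t3 (4c) ⇒ 4c, clock 33
[5] DMA t5→B (4c) ∥ CU A:t4 (4c) ⇒ 4c, clock 37
[6] DMA t6→A (3c) ∥ CU B:t5 (2c) ⇒ 3c, clock 40
[7] DMA t7→B (8c) ∥ CU A:t6 (2c) ⇒ 8c, clock 48
[8] DMA t8→A (9c) ∥ CU B:t7 (2c) ⇒ 9c, clock 57
[9] DMA idle ∥ CU A:t8 (3c) ⇒ 3c, clock 60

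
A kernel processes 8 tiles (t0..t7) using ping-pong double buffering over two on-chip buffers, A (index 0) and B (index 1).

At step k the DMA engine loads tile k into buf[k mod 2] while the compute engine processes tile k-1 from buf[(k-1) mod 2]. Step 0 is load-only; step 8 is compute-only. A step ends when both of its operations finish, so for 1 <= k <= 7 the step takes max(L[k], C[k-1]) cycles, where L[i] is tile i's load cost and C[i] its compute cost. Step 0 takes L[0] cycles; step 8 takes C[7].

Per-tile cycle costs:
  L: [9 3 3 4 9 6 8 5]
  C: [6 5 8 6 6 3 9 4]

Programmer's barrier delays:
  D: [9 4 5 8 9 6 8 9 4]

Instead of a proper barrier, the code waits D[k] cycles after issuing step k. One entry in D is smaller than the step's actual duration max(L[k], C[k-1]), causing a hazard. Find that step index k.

hazard at step 1

k=0 barrier L[0]=9→9c, D[0]=9 ok
k=1 barrier max(L[1]=3,C[0]=6)→6c, D[1]=4 SHORT
k=2 barrier max(L[2]=3,C[1]=5)→5c, D[2]=5 ok
k=3 barrier max(L[3]=4,C[2]=8)→8c, D[3]=8 ok
k=4 barrier max(L[4]=9,C[3]=6)→9c, D[4]=9 ok
k=5 barrier max(L[5]=6,C[4]=6)→6c, D[5]=6 ok
k=6 barrier max(L[6]=8,C[5]=3)→8c, D[6]=8 ok
k=7 barrier max(L[7]=5,C[6]=9)→9c, D[7]=9 ok
k=8 barrier C[7]=4→4c, D[8]=4 ok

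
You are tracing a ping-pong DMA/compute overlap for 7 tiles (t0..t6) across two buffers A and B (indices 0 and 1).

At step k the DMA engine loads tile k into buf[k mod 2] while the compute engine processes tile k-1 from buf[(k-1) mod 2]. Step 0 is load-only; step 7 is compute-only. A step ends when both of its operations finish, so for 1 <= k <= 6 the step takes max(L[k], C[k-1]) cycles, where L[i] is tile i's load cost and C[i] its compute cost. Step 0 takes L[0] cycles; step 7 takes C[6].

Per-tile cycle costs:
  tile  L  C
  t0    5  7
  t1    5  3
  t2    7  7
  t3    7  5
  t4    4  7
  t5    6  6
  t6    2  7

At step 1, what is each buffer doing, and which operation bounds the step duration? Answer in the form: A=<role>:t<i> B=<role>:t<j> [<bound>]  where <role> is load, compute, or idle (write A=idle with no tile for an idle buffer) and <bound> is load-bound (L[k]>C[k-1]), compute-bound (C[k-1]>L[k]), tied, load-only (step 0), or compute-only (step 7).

[0] DMA t0→A (5c) ∥ CU idle ⇒ 5c, clock 5
[1] DMA t1→B (5c) ∥ CU A:t0 (7c) ⇒ 7c, clock 12
[2] DMA t2→A (7c) ∥ CU B:t1 (3c) ⇒ 7c, clock 19
[3] DMA t3→B (7c) ∥ CU A:t2 (7c) ⇒ 7c, clock 26
[4] DMA t4→A (4c) ∥ CU B:t3 (5c) ⇒ 5c, clock 31
[5] DMA t5→B (6c) ∥ CU A:t4 (7c) ⇒ 7c, clock 38
[6] DMA t6→A (2c) ∥ CU B:t5 (6c) ⇒ 6c, clock 44
[7] DMA idle ∥ CU A:t6 (7c) ⇒ 7c, clock 51

step 1: A=compute:t0 B=load:t1 [compute-bound]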